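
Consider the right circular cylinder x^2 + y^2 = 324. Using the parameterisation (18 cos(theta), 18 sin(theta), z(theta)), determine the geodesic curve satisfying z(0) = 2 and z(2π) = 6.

Parameterise the cylinder of radius R = 18 as
    r(θ) = (18 cos θ, 18 sin θ, z(θ)).
The arc-length element is
    ds = sqrt(324 + (dz/dθ)^2) dθ,
so the Lagrangian is L = sqrt(324 + z'^2).
L depends on z' only, not on z or θ, so ∂L/∂z = 0 and
    ∂L/∂z' = z' / sqrt(324 + z'^2).
The Euler-Lagrange equation gives
    d/dθ( z' / sqrt(324 + z'^2) ) = 0,
so z' is constant. Integrating once:
    z(θ) = a θ + b,
a helix on the cylinder (a straight line when the cylinder is unrolled). The constants a, b are determined by the endpoint conditions.
With endpoint conditions z(0) = 2 and z(2π) = 6: from z(0) = b we get b = 2, and a·2π + 2 = 6 gives a = 2/π, so
    z(θ) = (2/π) θ + 2.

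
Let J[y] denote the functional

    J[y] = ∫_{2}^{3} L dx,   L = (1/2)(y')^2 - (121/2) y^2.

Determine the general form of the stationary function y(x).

The Lagrangian is L = (1/2)(y')^2 - (121/2) y^2.
∂L/∂y = -121y.
∂L/∂y' = y'.
The Euler-Lagrange equation d/dx(∂L/∂y') − ∂L/∂y = 0 becomes:
    y'' + 121 y = 0
General solution: y(x) = A sin(11x) + B cos(11x), where A and B are arbitrary constants fixed by the endpoint conditions.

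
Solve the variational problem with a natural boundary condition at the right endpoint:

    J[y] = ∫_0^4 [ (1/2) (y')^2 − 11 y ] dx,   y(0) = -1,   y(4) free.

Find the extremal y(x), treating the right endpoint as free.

The Lagrangian L = (1/2) (y')^2 − 11 y gives
    ∂L/∂y = −11,   ∂L/∂y' = y'.
Euler-Lagrange: d/dx(y') − (−11) = 0, i.e. y'' + 11 = 0, so
    y(x) = −(11/2) x^2 + C1 x + C2.
Fixed left endpoint y(0) = -1 ⇒ C2 = -1.
The right endpoint x = 4 is free, so the natural (transversality) condition is ∂L/∂y' |_{x=4} = 0, i.e. y'(4) = 0.
Compute y'(x) = −11 x + C1, so y'(4) = −44 + C1 = 0 ⇒ C1 = 44.
Therefore the extremal is
    y(x) = −(11/2) x^2 + 44 x − 1.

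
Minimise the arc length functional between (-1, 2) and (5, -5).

Arc-length functional: J[y] = ∫ sqrt(1 + (y')^2) dx.
Lagrangian L = sqrt(1 + (y')^2) has no explicit y dependence, so ∂L/∂y = 0 and the Euler-Lagrange equation gives
    d/dx( y' / sqrt(1 + (y')^2) ) = 0  ⇒  y' / sqrt(1 + (y')^2) = const.
Hence y' is constant, so y(x) is affine.
Fitting the endpoints (-1, 2) and (5, -5):
    slope m = ((-5) − 2) / (5 − (-1)) = -7/6,
    intercept c = 2 − m·(-1) = 5/6.
Extremal: y(x) = (-7/6) x + 5/6.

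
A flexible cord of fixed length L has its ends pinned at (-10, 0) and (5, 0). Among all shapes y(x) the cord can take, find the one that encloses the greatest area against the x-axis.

Set up the augmented Lagrangian using a multiplier λ for the length constraint:
    F(y, y') = y − λ sqrt(1 + y'^2).
F has no explicit x dependence, so the Beltrami identity yields a first integral
    F − y' ∂F/∂y' = C.
Compute ∂F/∂y' = −λ y' / sqrt(1 + y'^2). Then
    y − λ sqrt(1 + y'^2) + λ y'^2 / sqrt(1 + y'^2) = C
    ⇒  y − λ / sqrt(1 + y'^2) = C.
Solving for y' and integrating gives
    (x − a)^2 + (y − b)^2 = λ^2,
a circular arc of radius λ. The constants a, b are determined by the endpoint conditions y(-10) = y(5) = 0, and λ is fixed implicitly by the length constraint
    ∫_{-10}^{5} sqrt(1 + y'^2) dx = L.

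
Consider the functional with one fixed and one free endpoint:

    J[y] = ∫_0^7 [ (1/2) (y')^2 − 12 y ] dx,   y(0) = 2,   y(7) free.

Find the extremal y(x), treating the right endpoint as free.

The Lagrangian L = (1/2) (y')^2 − 12 y gives
    ∂L/∂y = −12,   ∂L/∂y' = y'.
Euler-Lagrange: d/dx(y') − (−12) = 0, i.e. y'' + 12 = 0, so
    y(x) = −(12/2) x^2 + C1 x + C2.
Fixed left endpoint y(0) = 2 ⇒ C2 = 2.
The right endpoint x = 7 is free, so the natural (transversality) condition is ∂L/∂y' |_{x=7} = 0, i.e. y'(7) = 0.
Compute y'(x) = −12 x + C1, so y'(7) = −84 + C1 = 0 ⇒ C1 = 84.
Therefore the extremal is
    y(x) = −6 x^2 + 84 x + 2.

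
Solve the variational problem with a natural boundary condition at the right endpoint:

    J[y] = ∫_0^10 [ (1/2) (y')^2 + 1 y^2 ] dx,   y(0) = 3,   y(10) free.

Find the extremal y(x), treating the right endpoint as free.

The Lagrangian L = (1/2) (y')^2 + 1 y^2 gives
    ∂L/∂y = 2 y,   ∂L/∂y' = y'.
Euler-Lagrange: y'' − 2 y = 0.
With k = sqrt(2), the general solution is
    y(x) = A cosh(sqrt(2) x) + B sinh(sqrt(2) x).
Fixed left endpoint y(0) = 3 ⇒ A = 3.
The right endpoint x = 10 is free, so the natural (transversality) condition is ∂L/∂y' |_{x=10} = 0, i.e. y'(10) = 0.
Compute y'(x) = A k sinh(k x) + B k cosh(k x), so
    y'(10) = A k sinh(k·10) + B k cosh(k·10) = 0
    ⇒ B = −A tanh(k·10) = − 3 tanh(sqrt(2)·10).
Therefore the extremal is
    y(x) = 3 cosh(sqrt(2) x) − 3 tanh(sqrt(2)·10) sinh(sqrt(2) x).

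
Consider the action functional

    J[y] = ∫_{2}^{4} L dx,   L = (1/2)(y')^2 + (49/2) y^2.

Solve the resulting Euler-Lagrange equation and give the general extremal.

The Lagrangian is L = (1/2)(y')^2 + (49/2) y^2.
∂L/∂y = 49y.
∂L/∂y' = y'.
The Euler-Lagrange equation d/dx(∂L/∂y') − ∂L/∂y = 0 becomes:
    y'' - 49 y = 0
General solution: y(x) = A e^(7x) + B e^(-7x), where A and B are arbitrary constants fixed by the endpoint conditions.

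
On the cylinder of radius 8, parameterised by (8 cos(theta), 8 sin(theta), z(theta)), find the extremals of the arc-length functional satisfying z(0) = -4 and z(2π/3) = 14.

Parameterise the cylinder of radius R = 8 as
    r(θ) = (8 cos θ, 8 sin θ, z(θ)).
The arc-length element is
    ds = sqrt(64 + (dz/dθ)^2) dθ,
so the Lagrangian is L = sqrt(64 + z'^2).
L depends on z' only, not on z or θ, so ∂L/∂z = 0 and
    ∂L/∂z' = z' / sqrt(64 + z'^2).
The Euler-Lagrange equation gives
    d/dθ( z' / sqrt(64 + z'^2) ) = 0,
so z' is constant. Integrating once:
    z(θ) = a θ + b,
a helix on the cylinder (a straight line when the cylinder is unrolled). The constants a, b are determined by the endpoint conditions.
With endpoint conditions z(0) = -4 and z(2π/3) = 14: from z(0) = b we get b = -4, and a·2π/3 + -4 = 14 gives a = 27/π, so
    z(θ) = (27/π) θ − 4.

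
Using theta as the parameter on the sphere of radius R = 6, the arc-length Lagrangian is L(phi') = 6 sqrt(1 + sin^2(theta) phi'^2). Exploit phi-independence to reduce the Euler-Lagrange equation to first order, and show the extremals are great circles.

On the sphere of radius R = 6 with spherical coordinates (θ, φ), the induced metric is
    ds^2 = 36(dθ^2 + sin^2(θ) dφ^2).
Parameterise by θ; the arc-length functional is
    J[φ] = ∫ 6 sqrt(1 + sin^2(θ) (dφ/dθ)^2) dθ,
so L = 6 sqrt(1 + sin^2(θ) φ'^2). Compute
    ∂L/∂φ = 0  (L has no explicit φ dependence),
    ∂L/∂φ' = 6 sin^2(θ) φ' / sqrt(1 + sin^2(θ) φ'^2).
Since ∂L/∂φ = 0, the Euler-Lagrange equation
    d/dθ(∂L/∂φ') − ∂L/∂φ = 0
reduces to d/dθ(∂L/∂φ') = 0, i.e. the momentum conjugate to φ is conserved:
    6 sin^2(θ) φ' / sqrt(1 + sin^2(θ) φ'^2) = C.
The overall factor of 6 is constant, so dividing through gives Clairaut's relation sin^2(θ) φ' / sqrt(1 + sin^2(θ) φ'^2) = C' (with C' = C/6). Solving for φ' and integrating gives the great-circle family
    cot(θ) = A cos(φ − φ_0),
i.e. the intersection of the sphere with a plane through the origin. The two constants A and φ_0 (equivalently C and one phase) are fixed by the two endpoint conditions.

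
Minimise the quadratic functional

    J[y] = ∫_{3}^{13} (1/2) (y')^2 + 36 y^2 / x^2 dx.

The Lagrangian is L = (1/2) (y')^2 + 36 y^2 / x^2.
Compute ∂L/∂y = 72y/x^2, ∂L/∂y' = y'.
The Euler-Lagrange equation d/dx(∂L/∂y') − ∂L/∂y = 0 reduces to
    y'' − 72/x^2 · y = 0  (x > 0).
Its general solution is
    y(x) = A x^9 + B x^(-8),
with A, B fixed by the endpoint conditions.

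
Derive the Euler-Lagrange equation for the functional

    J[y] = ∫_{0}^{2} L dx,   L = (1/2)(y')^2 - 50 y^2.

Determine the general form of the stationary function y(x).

The Lagrangian is L = (1/2)(y')^2 - 50 y^2.
∂L/∂y = -100y.
∂L/∂y' = y'.
The Euler-Lagrange equation d/dx(∂L/∂y') − ∂L/∂y = 0 becomes:
    y'' + 100 y = 0
General solution: y(x) = A sin(10x) + B cos(10x), where A and B are arbitrary constants fixed by the endpoint conditions.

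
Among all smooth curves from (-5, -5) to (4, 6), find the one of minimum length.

Arc-length functional: J[y] = ∫ sqrt(1 + (y')^2) dx.
Lagrangian L = sqrt(1 + (y')^2) has no explicit y dependence, so ∂L/∂y = 0 and the Euler-Lagrange equation gives
    d/dx( y' / sqrt(1 + (y')^2) ) = 0  ⇒  y' / sqrt(1 + (y')^2) = const.
Hence y' is constant, so y(x) is affine.
Fitting the endpoints (-5, -5) and (4, 6):
    slope m = (6 − (-5)) / (4 − (-5)) = 11/9,
    intercept c = (-5) − m·(-5) = 10/9.
Extremal: y(x) = (11/9) x + 10/9.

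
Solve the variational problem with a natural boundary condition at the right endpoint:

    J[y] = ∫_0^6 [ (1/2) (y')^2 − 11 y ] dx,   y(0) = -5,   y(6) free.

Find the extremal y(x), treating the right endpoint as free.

The Lagrangian L = (1/2) (y')^2 − 11 y gives
    ∂L/∂y = −11,   ∂L/∂y' = y'.
Euler-Lagrange: d/dx(y') − (−11) = 0, i.e. y'' + 11 = 0, so
    y(x) = −(11/2) x^2 + C1 x + C2.
Fixed left endpoint y(0) = -5 ⇒ C2 = -5.
The right endpoint x = 6 is free, so the natural (transversality) condition is ∂L/∂y' |_{x=6} = 0, i.e. y'(6) = 0.
Compute y'(x) = −11 x + C1, so y'(6) = −66 + C1 = 0 ⇒ C1 = 66.
Therefore the extremal is
    y(x) = −(11/2) x^2 + 66 x − 5.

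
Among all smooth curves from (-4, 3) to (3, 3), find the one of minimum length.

Arc-length functional: J[y] = ∫ sqrt(1 + (y')^2) dx.
Lagrangian L = sqrt(1 + (y')^2) has no explicit y dependence, so ∂L/∂y = 0 and the Euler-Lagrange equation gives
    d/dx( y' / sqrt(1 + (y')^2) ) = 0  ⇒  y' / sqrt(1 + (y')^2) = const.
Hence y' is constant, so y(x) is affine.
Fitting the endpoints (-4, 3) and (3, 3):
    slope m = (3 − 3) / (3 − (-4)) = 0,
    intercept c = 3 − m·(-4) = 3.
Extremal: y(x) = 3.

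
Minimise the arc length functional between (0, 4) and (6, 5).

Arc-length functional: J[y] = ∫ sqrt(1 + (y')^2) dx.
Lagrangian L = sqrt(1 + (y')^2) has no explicit y dependence, so ∂L/∂y = 0 and the Euler-Lagrange equation gives
    d/dx( y' / sqrt(1 + (y')^2) ) = 0  ⇒  y' / sqrt(1 + (y')^2) = const.
Hence y' is constant, so y(x) is affine.
Fitting the endpoints (0, 4) and (6, 5):
    slope m = (5 − 4) / (6 − 0) = 1/6,
    intercept c = 4 − m·0 = 4.
Extremal: y(x) = (1/6) x + 4.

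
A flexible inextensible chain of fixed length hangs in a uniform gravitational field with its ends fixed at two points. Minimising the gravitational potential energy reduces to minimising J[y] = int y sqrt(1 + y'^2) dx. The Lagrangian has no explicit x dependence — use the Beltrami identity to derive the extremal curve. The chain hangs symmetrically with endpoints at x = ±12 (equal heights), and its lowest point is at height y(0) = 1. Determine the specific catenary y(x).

The Lagrangian L(y, y') = y sqrt(1 + y'^2) has no explicit x dependence, so the Beltrami identity applies:
    L − y' ∂L/∂y' = C.
Compute ∂L/∂y' = y · y' / sqrt(1 + y'^2). Then
    L − y' ∂L/∂y'
    = y sqrt(1 + y'^2) − y · y'^2 / sqrt(1 + y'^2)
    = y (1 + y'^2 − y'^2) / sqrt(1 + y'^2)
    = y / sqrt(1 + y'^2) = C.
Squaring gives y^2 = C^2 (1 + y'^2), i.e.
    y'^2 = y^2 / C^2 − 1.
Separating variables,
    dy / sqrt(y^2 − C^2) = dx / C,
and integrating gives arccosh(y / C) = (x − a)/C, so
    y(x) = C cosh((x − a)/C),
the catenary. The constants C and a are fixed by the two endpoint conditions (and, for the hanging-chain problem, the length constraint selects C).
Now fit the given data. The endpoints x = ±12 are symmetric at equal height, so the catenary is even about its minimum: a = 0 and y(x) = C cosh(x/C). The lowest point is y(0) = C cosh(0) = C, and we are told y(0) = 1, so C = 1. Therefore
    y(x) = cosh(x),
and at the endpoints
    y(±12) = cosh(12).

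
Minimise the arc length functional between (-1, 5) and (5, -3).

Arc-length functional: J[y] = ∫ sqrt(1 + (y')^2) dx.
Lagrangian L = sqrt(1 + (y')^2) has no explicit y dependence, so ∂L/∂y = 0 and the Euler-Lagrange equation gives
    d/dx( y' / sqrt(1 + (y')^2) ) = 0  ⇒  y' / sqrt(1 + (y')^2) = const.
Hence y' is constant, so y(x) is affine.
Fitting the endpoints (-1, 5) and (5, -3):
    slope m = ((-3) − 5) / (5 − (-1)) = -4/3,
    intercept c = 5 − m·(-1) = 11/3.
Extremal: y(x) = (-4/3) x + 11/3.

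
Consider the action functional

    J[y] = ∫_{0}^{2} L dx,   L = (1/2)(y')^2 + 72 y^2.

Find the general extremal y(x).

The Lagrangian is L = (1/2)(y')^2 + 72 y^2.
∂L/∂y = 144y.
∂L/∂y' = y'.
The Euler-Lagrange equation d/dx(∂L/∂y') − ∂L/∂y = 0 becomes:
    y'' - 144 y = 0
General solution: y(x) = A e^(12x) + B e^(-12x), where A and B are arbitrary constants fixed by the endpoint conditions.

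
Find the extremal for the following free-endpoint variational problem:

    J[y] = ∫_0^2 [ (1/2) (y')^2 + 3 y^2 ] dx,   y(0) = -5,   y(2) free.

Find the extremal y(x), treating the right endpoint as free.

The Lagrangian L = (1/2) (y')^2 + 3 y^2 gives
    ∂L/∂y = 6 y,   ∂L/∂y' = y'.
Euler-Lagrange: y'' − 6 y = 0.
With k = sqrt(6), the general solution is
    y(x) = A cosh(sqrt(6) x) + B sinh(sqrt(6) x).
Fixed left endpoint y(0) = -5 ⇒ A = -5.
The right endpoint x = 2 is free, so the natural (transversality) condition is ∂L/∂y' |_{x=2} = 0, i.e. y'(2) = 0.
Compute y'(x) = A k sinh(k x) + B k cosh(k x), so
    y'(2) = A k sinh(k·2) + B k cosh(k·2) = 0
    ⇒ B = −A tanh(k·2) = 5 tanh(sqrt(6)·2).
Therefore the extremal is
    y(x) = −5 cosh(sqrt(6) x) + 5 tanh(sqrt(6)·2) sinh(sqrt(6) x).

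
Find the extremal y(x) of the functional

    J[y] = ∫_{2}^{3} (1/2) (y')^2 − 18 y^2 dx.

The Lagrangian is L = (1/2) (y')^2 − 18 y^2.
Compute ∂L/∂y = -36y, ∂L/∂y' = y'.
The Euler-Lagrange equation d/dx(∂L/∂y') − ∂L/∂y = 0 reduces to
    y'' + 36 y = 0.
Its general solution is
    y(x) = A sin(6x) + B cos(6x),
with A, B fixed by the endpoint conditions.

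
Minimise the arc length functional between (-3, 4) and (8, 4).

Arc-length functional: J[y] = ∫ sqrt(1 + (y')^2) dx.
Lagrangian L = sqrt(1 + (y')^2) has no explicit y dependence, so ∂L/∂y = 0 and the Euler-Lagrange equation gives
    d/dx( y' / sqrt(1 + (y')^2) ) = 0  ⇒  y' / sqrt(1 + (y')^2) = const.
Hence y' is constant, so y(x) is affine.
Fitting the endpoints (-3, 4) and (8, 4):
    slope m = (4 − 4) / (8 − (-3)) = 0,
    intercept c = 4 − m·(-3) = 4.
Extremal: y(x) = 4.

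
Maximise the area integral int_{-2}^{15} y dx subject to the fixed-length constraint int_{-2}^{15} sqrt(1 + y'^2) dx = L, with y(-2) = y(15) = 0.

Set up the augmented Lagrangian using a multiplier λ for the length constraint:
    F(y, y') = y − λ sqrt(1 + y'^2).
F has no explicit x dependence, so the Beltrami identity yields a first integral
    F − y' ∂F/∂y' = C.
Compute ∂F/∂y' = −λ y' / sqrt(1 + y'^2). Then
    y − λ sqrt(1 + y'^2) + λ y'^2 / sqrt(1 + y'^2) = C
    ⇒  y − λ / sqrt(1 + y'^2) = C.
Solving for y' and integrating gives
    (x − a)^2 + (y − b)^2 = λ^2,
a circular arc of radius λ. The constants a, b are determined by the endpoint conditions y(-2) = y(15) = 0, and λ is fixed implicitly by the length constraint
    ∫_{-2}^{15} sqrt(1 + y'^2) dx = L.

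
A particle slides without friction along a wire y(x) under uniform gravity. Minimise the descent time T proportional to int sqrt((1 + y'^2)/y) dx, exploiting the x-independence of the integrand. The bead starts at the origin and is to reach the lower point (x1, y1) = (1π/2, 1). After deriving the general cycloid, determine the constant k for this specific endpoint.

The Lagrangian L = sqrt((1 + y'^2) / y) has no explicit x dependence, so the Beltrami identity applies:
    L − y' ∂L/∂y' = C.
Compute ∂L/∂y' = y' / sqrt(y (1 + y'^2)).
Substitute:
    sqrt((1 + y'^2)/y) − y'·y' / sqrt(y (1 + y'^2))
    = (1 + y'^2) / sqrt(y (1 + y'^2)) − y'^2 / sqrt(y (1 + y'^2))
    = 1 / sqrt(y (1 + y'^2)) = C.
Squaring and rearranging gives the first integral
    y (1 + y'^2) = 1/C^2 =: k   (constant).
Solving this first-order ODE by the substitution
    y = (k/2)(1 − cos θ)
yields the cycloid parameterisation
    x(θ) = (k/2)(θ − sin θ),   y(θ) = (k/2)(1 − cos θ).
The constant k is fixed by the endpoint condition.
Now fit the given lower endpoint (x1, y1) = (1π/2, 1). At the bottom of the first arch (θ = π), the parametric equations give
    y(π) = (k/2)(1 − cos π) = k,
    x(π) = (k/2)(π − sin π) = kπ/2.
Matching y(π) = 1 gives k = 1, consistent with x(π) = 1π/2. Therefore the specific cycloid is
    x(θ) = (1/2)(θ − sin θ),   y(θ) = (1/2)(1 − cos θ).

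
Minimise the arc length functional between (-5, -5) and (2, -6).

Arc-length functional: J[y] = ∫ sqrt(1 + (y')^2) dx.
Lagrangian L = sqrt(1 + (y')^2) has no explicit y dependence, so ∂L/∂y = 0 and the Euler-Lagrange equation gives
    d/dx( y' / sqrt(1 + (y')^2) ) = 0  ⇒  y' / sqrt(1 + (y')^2) = const.
Hence y' is constant, so y(x) is affine.
Fitting the endpoints (-5, -5) and (2, -6):
    slope m = ((-6) − (-5)) / (2 − (-5)) = -1/7,
    intercept c = (-5) − m·(-5) = -40/7.
Extremal: y(x) = (-1/7) x - 40/7.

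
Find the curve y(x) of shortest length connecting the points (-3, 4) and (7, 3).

Arc-length functional: J[y] = ∫ sqrt(1 + (y')^2) dx.
Lagrangian L = sqrt(1 + (y')^2) has no explicit y dependence, so ∂L/∂y = 0 and the Euler-Lagrange equation gives
    d/dx( y' / sqrt(1 + (y')^2) ) = 0  ⇒  y' / sqrt(1 + (y')^2) = const.
Hence y' is constant, so y(x) is affine.
Fitting the endpoints (-3, 4) and (7, 3):
    slope m = (3 − 4) / (7 − (-3)) = -1/10,
    intercept c = 4 − m·(-3) = 37/10.
Extremal: y(x) = (-1/10) x + 37/10.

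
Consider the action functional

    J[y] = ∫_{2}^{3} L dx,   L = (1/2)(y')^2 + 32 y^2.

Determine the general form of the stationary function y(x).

The Lagrangian is L = (1/2)(y')^2 + 32 y^2.
∂L/∂y = 64y.
∂L/∂y' = y'.
The Euler-Lagrange equation d/dx(∂L/∂y') − ∂L/∂y = 0 becomes:
    y'' - 64 y = 0
General solution: y(x) = A e^(8x) + B e^(-8x), where A and B are arbitrary constants fixed by the endpoint conditions.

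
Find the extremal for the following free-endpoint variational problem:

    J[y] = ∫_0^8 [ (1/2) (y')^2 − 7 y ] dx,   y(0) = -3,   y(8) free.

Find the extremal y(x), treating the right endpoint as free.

The Lagrangian L = (1/2) (y')^2 − 7 y gives
    ∂L/∂y = −7,   ∂L/∂y' = y'.
Euler-Lagrange: d/dx(y') − (−7) = 0, i.e. y'' + 7 = 0, so
    y(x) = −(7/2) x^2 + C1 x + C2.
Fixed left endpoint y(0) = -3 ⇒ C2 = -3.
The right endpoint x = 8 is free, so the natural (transversality) condition is ∂L/∂y' |_{x=8} = 0, i.e. y'(8) = 0.
Compute y'(x) = −7 x + C1, so y'(8) = −56 + C1 = 0 ⇒ C1 = 56.
Therefore the extremal is
    y(x) = −(7/2) x^2 + 56 x − 3.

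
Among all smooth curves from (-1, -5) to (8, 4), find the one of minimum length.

Arc-length functional: J[y] = ∫ sqrt(1 + (y')^2) dx.
Lagrangian L = sqrt(1 + (y')^2) has no explicit y dependence, so ∂L/∂y = 0 and the Euler-Lagrange equation gives
    d/dx( y' / sqrt(1 + (y')^2) ) = 0  ⇒  y' / sqrt(1 + (y')^2) = const.
Hence y' is constant, so y(x) is affine.
Fitting the endpoints (-1, -5) and (8, 4):
    slope m = (4 − (-5)) / (8 − (-1)) = 1,
    intercept c = (-5) − m·(-1) = -4.
Extremal: y(x) = x - 4.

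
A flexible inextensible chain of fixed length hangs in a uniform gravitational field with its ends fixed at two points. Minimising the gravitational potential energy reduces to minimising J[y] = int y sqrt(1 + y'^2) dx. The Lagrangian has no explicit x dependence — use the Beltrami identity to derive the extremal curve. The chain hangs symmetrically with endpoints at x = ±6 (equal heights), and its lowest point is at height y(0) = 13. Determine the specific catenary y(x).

The Lagrangian L(y, y') = y sqrt(1 + y'^2) has no explicit x dependence, so the Beltrami identity applies:
    L − y' ∂L/∂y' = C.
Compute ∂L/∂y' = y · y' / sqrt(1 + y'^2). Then
    L − y' ∂L/∂y'
    = y sqrt(1 + y'^2) − y · y'^2 / sqrt(1 + y'^2)
    = y (1 + y'^2 − y'^2) / sqrt(1 + y'^2)
    = y / sqrt(1 + y'^2) = C.
Squaring gives y^2 = C^2 (1 + y'^2), i.e.
    y'^2 = y^2 / C^2 − 1.
Separating variables,
    dy / sqrt(y^2 − C^2) = dx / C,
and integrating gives arccosh(y / C) = (x − a)/C, so
    y(x) = C cosh((x − a)/C),
the catenary. The constants C and a are fixed by the two endpoint conditions (and, for the hanging-chain problem, the length constraint selects C).
Now fit the given data. The endpoints x = ±6 are symmetric at equal height, so the catenary is even about its minimum: a = 0 and y(x) = C cosh(x/C). The lowest point is y(0) = C cosh(0) = C, and we are told y(0) = 13, so C = 13. Therefore
    y(x) = 13 cosh(x/13),
and at the endpoints
    y(±6) = 13 cosh(6/13).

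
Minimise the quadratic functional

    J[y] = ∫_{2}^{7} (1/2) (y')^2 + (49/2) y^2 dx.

The Lagrangian is L = (1/2) (y')^2 + (49/2) y^2.
Compute ∂L/∂y = 49y, ∂L/∂y' = y'.
The Euler-Lagrange equation d/dx(∂L/∂y') − ∂L/∂y = 0 reduces to
    y'' − 49 y = 0.
Its general solution is
    y(x) = A e^(7x) + B e^(−7x),
with A, B fixed by the endpoint conditions.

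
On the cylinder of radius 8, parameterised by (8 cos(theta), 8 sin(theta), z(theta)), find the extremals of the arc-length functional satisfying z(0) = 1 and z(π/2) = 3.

Parameterise the cylinder of radius R = 8 as
    r(θ) = (8 cos θ, 8 sin θ, z(θ)).
The arc-length element is
    ds = sqrt(64 + (dz/dθ)^2) dθ,
so the Lagrangian is L = sqrt(64 + z'^2).
L depends on z' only, not on z or θ, so ∂L/∂z = 0 and
    ∂L/∂z' = z' / sqrt(64 + z'^2).
The Euler-Lagrange equation gives
    d/dθ( z' / sqrt(64 + z'^2) ) = 0,
so z' is constant. Integrating once:
    z(θ) = a θ + b,
a helix on the cylinder (a straight line when the cylinder is unrolled). The constants a, b are determined by the endpoint conditions.
With endpoint conditions z(0) = 1 and z(π/2) = 3: from z(0) = b we get b = 1, and a·π/2 + 1 = 3 gives a = 4/π, so
    z(θ) = (4/π) θ + 1.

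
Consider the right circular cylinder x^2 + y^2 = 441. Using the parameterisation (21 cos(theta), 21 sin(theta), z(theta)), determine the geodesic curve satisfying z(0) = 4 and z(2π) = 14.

Parameterise the cylinder of radius R = 21 as
    r(θ) = (21 cos θ, 21 sin θ, z(θ)).
The arc-length element is
    ds = sqrt(441 + (dz/dθ)^2) dθ,
so the Lagrangian is L = sqrt(441 + z'^2).
L depends on z' only, not on z or θ, so ∂L/∂z = 0 and
    ∂L/∂z' = z' / sqrt(441 + z'^2).
The Euler-Lagrange equation gives
    d/dθ( z' / sqrt(441 + z'^2) ) = 0,
so z' is constant. Integrating once:
    z(θ) = a θ + b,
a helix on the cylinder (a straight line when the cylinder is unrolled). The constants a, b are determined by the endpoint conditions.
With endpoint conditions z(0) = 4 and z(2π) = 14: from z(0) = b we get b = 4, and a·2π + 4 = 14 gives a = 5/π, so
    z(θ) = (5/π) θ + 4.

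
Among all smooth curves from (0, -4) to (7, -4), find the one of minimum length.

Arc-length functional: J[y] = ∫ sqrt(1 + (y')^2) dx.
Lagrangian L = sqrt(1 + (y')^2) has no explicit y dependence, so ∂L/∂y = 0 and the Euler-Lagrange equation gives
    d/dx( y' / sqrt(1 + (y')^2) ) = 0  ⇒  y' / sqrt(1 + (y')^2) = const.
Hence y' is constant, so y(x) is affine.
Fitting the endpoints (0, -4) and (7, -4):
    slope m = ((-4) − (-4)) / (7 − 0) = 0,
    intercept c = (-4) − m·0 = -4.
Extremal: y(x) = -4.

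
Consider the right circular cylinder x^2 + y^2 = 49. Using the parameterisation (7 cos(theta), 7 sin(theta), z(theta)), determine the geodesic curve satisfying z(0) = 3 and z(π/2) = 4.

Parameterise the cylinder of radius R = 7 as
    r(θ) = (7 cos θ, 7 sin θ, z(θ)).
The arc-length element is
    ds = sqrt(49 + (dz/dθ)^2) dθ,
so the Lagrangian is L = sqrt(49 + z'^2).
L depends on z' only, not on z or θ, so ∂L/∂z = 0 and
    ∂L/∂z' = z' / sqrt(49 + z'^2).
The Euler-Lagrange equation gives
    d/dθ( z' / sqrt(49 + z'^2) ) = 0,
so z' is constant. Integrating once:
    z(θ) = a θ + b,
a helix on the cylinder (a straight line when the cylinder is unrolled). The constants a, b are determined by the endpoint conditions.
With endpoint conditions z(0) = 3 and z(π/2) = 4: from z(0) = b we get b = 3, and a·π/2 + 3 = 4 gives a = 2/π, so
    z(θ) = (2/π) θ + 3.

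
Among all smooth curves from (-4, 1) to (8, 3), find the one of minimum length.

Arc-length functional: J[y] = ∫ sqrt(1 + (y')^2) dx.
Lagrangian L = sqrt(1 + (y')^2) has no explicit y dependence, so ∂L/∂y = 0 and the Euler-Lagrange equation gives
    d/dx( y' / sqrt(1 + (y')^2) ) = 0  ⇒  y' / sqrt(1 + (y')^2) = const.
Hence y' is constant, so y(x) is affine.
Fitting the endpoints (-4, 1) and (8, 3):
    slope m = (3 − 1) / (8 − (-4)) = 1/6,
    intercept c = 1 − m·(-4) = 5/3.
Extremal: y(x) = (1/6) x + 5/3.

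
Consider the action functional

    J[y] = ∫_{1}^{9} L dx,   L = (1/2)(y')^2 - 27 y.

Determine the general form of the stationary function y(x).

The Lagrangian is L = (1/2)(y')^2 - 27 y.
∂L/∂y = -27.
∂L/∂y' = y'.
The Euler-Lagrange equation d/dx(∂L/∂y') − ∂L/∂y = 0 becomes:
    y'' + 27 = 0
General solution: y(x) = -(27/2) x^2 + A x + B, where A and B are arbitrary constants fixed by the endpoint conditions.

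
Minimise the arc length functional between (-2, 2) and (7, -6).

Arc-length functional: J[y] = ∫ sqrt(1 + (y')^2) dx.
Lagrangian L = sqrt(1 + (y')^2) has no explicit y dependence, so ∂L/∂y = 0 and the Euler-Lagrange equation gives
    d/dx( y' / sqrt(1 + (y')^2) ) = 0  ⇒  y' / sqrt(1 + (y')^2) = const.
Hence y' is constant, so y(x) is affine.
Fitting the endpoints (-2, 2) and (7, -6):
    slope m = ((-6) − 2) / (7 − (-2)) = -8/9,
    intercept c = 2 − m·(-2) = 2/9.
Extremal: y(x) = (-8/9) x + 2/9.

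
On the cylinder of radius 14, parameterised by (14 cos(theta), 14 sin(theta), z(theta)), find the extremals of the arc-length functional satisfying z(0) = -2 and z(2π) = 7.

Parameterise the cylinder of radius R = 14 as
    r(θ) = (14 cos θ, 14 sin θ, z(θ)).
The arc-length element is
    ds = sqrt(196 + (dz/dθ)^2) dθ,
so the Lagrangian is L = sqrt(196 + z'^2).
L depends on z' only, not on z or θ, so ∂L/∂z = 0 and
    ∂L/∂z' = z' / sqrt(196 + z'^2).
The Euler-Lagrange equation gives
    d/dθ( z' / sqrt(196 + z'^2) ) = 0,
so z' is constant. Integrating once:
    z(θ) = a θ + b,
a helix on the cylinder (a straight line when the cylinder is unrolled). The constants a, b are determined by the endpoint conditions.
With endpoint conditions z(0) = -2 and z(2π) = 7: from z(0) = b we get b = -2, and a·2π + -2 = 7 gives a = 9/(2π), so
    z(θ) = (9/(2π)) θ − 2.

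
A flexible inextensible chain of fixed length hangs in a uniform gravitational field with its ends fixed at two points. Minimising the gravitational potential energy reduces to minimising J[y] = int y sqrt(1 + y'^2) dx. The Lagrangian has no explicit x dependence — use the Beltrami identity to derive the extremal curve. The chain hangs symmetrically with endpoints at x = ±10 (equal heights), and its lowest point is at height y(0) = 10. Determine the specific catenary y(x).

The Lagrangian L(y, y') = y sqrt(1 + y'^2) has no explicit x dependence, so the Beltrami identity applies:
    L − y' ∂L/∂y' = C.
Compute ∂L/∂y' = y · y' / sqrt(1 + y'^2). Then
    L − y' ∂L/∂y'
    = y sqrt(1 + y'^2) − y · y'^2 / sqrt(1 + y'^2)
    = y (1 + y'^2 − y'^2) / sqrt(1 + y'^2)
    = y / sqrt(1 + y'^2) = C.
Squaring gives y^2 = C^2 (1 + y'^2), i.e.
    y'^2 = y^2 / C^2 − 1.
Separating variables,
    dy / sqrt(y^2 − C^2) = dx / C,
and integrating gives arccosh(y / C) = (x − a)/C, so
    y(x) = C cosh((x − a)/C),
the catenary. The constants C and a are fixed by the two endpoint conditions (and, for the hanging-chain problem, the length constraint selects C).
Now fit the given data. The endpoints x = ±10 are symmetric at equal height, so the catenary is even about its minimum: a = 0 and y(x) = C cosh(x/C). The lowest point is y(0) = C cosh(0) = C, and we are told y(0) = 10, so C = 10. Therefore
    y(x) = 10 cosh(x/10),
and at the endpoints
    y(±10) = 10 cosh(10/10).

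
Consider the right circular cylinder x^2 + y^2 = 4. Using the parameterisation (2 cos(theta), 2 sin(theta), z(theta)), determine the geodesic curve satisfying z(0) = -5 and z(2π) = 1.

Parameterise the cylinder of radius R = 2 as
    r(θ) = (2 cos θ, 2 sin θ, z(θ)).
The arc-length element is
    ds = sqrt(4 + (dz/dθ)^2) dθ,
so the Lagrangian is L = sqrt(4 + z'^2).
L depends on z' only, not on z or θ, so ∂L/∂z = 0 and
    ∂L/∂z' = z' / sqrt(4 + z'^2).
The Euler-Lagrange equation gives
    d/dθ( z' / sqrt(4 + z'^2) ) = 0,
so z' is constant. Integrating once:
    z(θ) = a θ + b,
a helix on the cylinder (a straight line when the cylinder is unrolled). The constants a, b are determined by the endpoint conditions.
With endpoint conditions z(0) = -5 and z(2π) = 1: from z(0) = b we get b = -5, and a·2π + -5 = 1 gives a = 3/π, so
    z(θ) = (3/π) θ − 5.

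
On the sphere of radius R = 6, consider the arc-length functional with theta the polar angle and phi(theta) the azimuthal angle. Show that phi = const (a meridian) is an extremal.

On the sphere of radius R = 6 with spherical coordinates (θ, φ), the induced metric is
    ds^2 = 36(dθ^2 + sin^2(θ) dφ^2).
Using θ as the parameter, the arc-length functional becomes
    J[φ] = ∫ 6 sqrt(1 + sin^2(θ) (dφ/dθ)^2) dθ.
So L = 6 sqrt(1 + sin^2(θ) φ'^2). Compute
    ∂L/∂φ = 0  (L has no explicit φ dependence),
    ∂L/∂φ' = 6 sin^2(θ) φ' / sqrt(1 + sin^2(θ) φ'^2).
For the candidate φ(θ) = c (constant), φ' = 0, so ∂L/∂φ' evaluated along the candidate vanishes, and ∂L/∂φ is identically zero. Hence
    d/dθ(∂L/∂φ') − ∂L/∂φ = 0
is satisfied. Therefore meridians φ = const are extremals of arc length — they are geodesics on the sphere.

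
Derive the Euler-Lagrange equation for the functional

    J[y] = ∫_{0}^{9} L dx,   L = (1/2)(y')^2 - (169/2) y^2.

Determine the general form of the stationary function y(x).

The Lagrangian is L = (1/2)(y')^2 - (169/2) y^2.
∂L/∂y = -169y.
∂L/∂y' = y'.
The Euler-Lagrange equation d/dx(∂L/∂y') − ∂L/∂y = 0 becomes:
    y'' + 169 y = 0
General solution: y(x) = A sin(13x) + B cos(13x), where A and B are arbitrary constants fixed by the endpoint conditions.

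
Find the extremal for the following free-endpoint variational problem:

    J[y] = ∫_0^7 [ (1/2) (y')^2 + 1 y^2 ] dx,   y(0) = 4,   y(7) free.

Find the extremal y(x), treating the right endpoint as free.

The Lagrangian L = (1/2) (y')^2 + 1 y^2 gives
    ∂L/∂y = 2 y,   ∂L/∂y' = y'.
Euler-Lagrange: y'' − 2 y = 0.
With k = sqrt(2), the general solution is
    y(x) = A cosh(sqrt(2) x) + B sinh(sqrt(2) x).
Fixed left endpoint y(0) = 4 ⇒ A = 4.
The right endpoint x = 7 is free, so the natural (transversality) condition is ∂L/∂y' |_{x=7} = 0, i.e. y'(7) = 0.
Compute y'(x) = A k sinh(k x) + B k cosh(k x), so
    y'(7) = A k sinh(k·7) + B k cosh(k·7) = 0
    ⇒ B = −A tanh(k·7) = − 4 tanh(sqrt(2)·7).
Therefore the extremal is
    y(x) = 4 cosh(sqrt(2) x) − 4 tanh(sqrt(2)·7) sinh(sqrt(2) x).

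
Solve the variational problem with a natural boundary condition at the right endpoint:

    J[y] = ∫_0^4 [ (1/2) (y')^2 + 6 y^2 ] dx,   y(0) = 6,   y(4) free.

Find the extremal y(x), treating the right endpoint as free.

The Lagrangian L = (1/2) (y')^2 + 6 y^2 gives
    ∂L/∂y = 12 y,   ∂L/∂y' = y'.
Euler-Lagrange: y'' − 12 y = 0.
With k = sqrt(12), the general solution is
    y(x) = A cosh(sqrt(12) x) + B sinh(sqrt(12) x).
Fixed left endpoint y(0) = 6 ⇒ A = 6.
The right endpoint x = 4 is free, so the natural (transversality) condition is ∂L/∂y' |_{x=4} = 0, i.e. y'(4) = 0.
Compute y'(x) = A k sinh(k x) + B k cosh(k x), so
    y'(4) = A k sinh(k·4) + B k cosh(k·4) = 0
    ⇒ B = −A tanh(k·4) = − 6 tanh(sqrt(12)·4).
Therefore the extremal is
    y(x) = 6 cosh(sqrt(12) x) − 6 tanh(sqrt(12)·4) sinh(sqrt(12) x).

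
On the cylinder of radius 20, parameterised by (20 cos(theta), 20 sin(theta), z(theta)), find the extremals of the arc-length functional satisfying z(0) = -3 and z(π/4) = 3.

Parameterise the cylinder of radius R = 20 as
    r(θ) = (20 cos θ, 20 sin θ, z(θ)).
The arc-length element is
    ds = sqrt(400 + (dz/dθ)^2) dθ,
so the Lagrangian is L = sqrt(400 + z'^2).
L depends on z' only, not on z or θ, so ∂L/∂z = 0 and
    ∂L/∂z' = z' / sqrt(400 + z'^2).
The Euler-Lagrange equation gives
    d/dθ( z' / sqrt(400 + z'^2) ) = 0,
so z' is constant. Integrating once:
    z(θ) = a θ + b,
a helix on the cylinder (a straight line when the cylinder is unrolled). The constants a, b are determined by the endpoint conditions.
With endpoint conditions z(0) = -3 and z(π/4) = 3: from z(0) = b we get b = -3, and a·π/4 + -3 = 3 gives a = 24/π, so
    z(θ) = (24/π) θ − 3.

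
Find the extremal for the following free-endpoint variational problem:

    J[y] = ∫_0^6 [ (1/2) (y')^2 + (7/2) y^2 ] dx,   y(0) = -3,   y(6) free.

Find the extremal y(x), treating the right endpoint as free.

The Lagrangian L = (1/2) (y')^2 + (7/2) y^2 gives
    ∂L/∂y = 7 y,   ∂L/∂y' = y'.
Euler-Lagrange: y'' − 7 y = 0.
With k = sqrt(7), the general solution is
    y(x) = A cosh(sqrt(7) x) + B sinh(sqrt(7) x).
Fixed left endpoint y(0) = -3 ⇒ A = -3.
The right endpoint x = 6 is free, so the natural (transversality) condition is ∂L/∂y' |_{x=6} = 0, i.e. y'(6) = 0.
Compute y'(x) = A k sinh(k x) + B k cosh(k x), so
    y'(6) = A k sinh(k·6) + B k cosh(k·6) = 0
    ⇒ B = −A tanh(k·6) = 3 tanh(sqrt(7)·6).
Therefore the extremal is
    y(x) = −3 cosh(sqrt(7) x) + 3 tanh(sqrt(7)·6) sinh(sqrt(7) x).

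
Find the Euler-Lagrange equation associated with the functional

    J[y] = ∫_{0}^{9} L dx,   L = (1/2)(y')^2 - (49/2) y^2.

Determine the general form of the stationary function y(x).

The Lagrangian is L = (1/2)(y')^2 - (49/2) y^2.
∂L/∂y = -49y.
∂L/∂y' = y'.
The Euler-Lagrange equation d/dx(∂L/∂y') − ∂L/∂y = 0 becomes:
    y'' + 49 y = 0
General solution: y(x) = A sin(7x) + B cos(7x), where A and B are arbitrary constants fixed by the endpoint conditions.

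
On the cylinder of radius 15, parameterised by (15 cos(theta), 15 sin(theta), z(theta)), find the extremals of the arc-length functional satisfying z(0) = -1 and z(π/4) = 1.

Parameterise the cylinder of radius R = 15 as
    r(θ) = (15 cos θ, 15 sin θ, z(θ)).
The arc-length element is
    ds = sqrt(225 + (dz/dθ)^2) dθ,
so the Lagrangian is L = sqrt(225 + z'^2).
L depends on z' only, not on z or θ, so ∂L/∂z = 0 and
    ∂L/∂z' = z' / sqrt(225 + z'^2).
The Euler-Lagrange equation gives
    d/dθ( z' / sqrt(225 + z'^2) ) = 0,
so z' is constant. Integrating once:
    z(θ) = a θ + b,
a helix on the cylinder (a straight line when the cylinder is unrolled). The constants a, b are determined by the endpoint conditions.
With endpoint conditions z(0) = -1 and z(π/4) = 1: from z(0) = b we get b = -1, and a·π/4 + -1 = 1 gives a = 8/π, so
    z(θ) = (8/π) θ − 1.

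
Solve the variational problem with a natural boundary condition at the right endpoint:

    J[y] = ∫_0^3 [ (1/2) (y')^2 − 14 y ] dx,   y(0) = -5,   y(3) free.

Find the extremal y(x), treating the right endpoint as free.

The Lagrangian L = (1/2) (y')^2 − 14 y gives
    ∂L/∂y = −14,   ∂L/∂y' = y'.
Euler-Lagrange: d/dx(y') − (−14) = 0, i.e. y'' + 14 = 0, so
    y(x) = −(14/2) x^2 + C1 x + C2.
Fixed left endpoint y(0) = -5 ⇒ C2 = -5.
The right endpoint x = 3 is free, so the natural (transversality) condition is ∂L/∂y' |_{x=3} = 0, i.e. y'(3) = 0.
Compute y'(x) = −14 x + C1, so y'(3) = −42 + C1 = 0 ⇒ C1 = 42.
Therefore the extremal is
    y(x) = −7 x^2 + 42 x − 5.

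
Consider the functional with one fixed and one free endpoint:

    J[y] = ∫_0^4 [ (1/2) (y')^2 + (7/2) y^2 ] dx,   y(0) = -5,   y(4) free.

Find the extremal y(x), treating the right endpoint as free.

The Lagrangian L = (1/2) (y')^2 + (7/2) y^2 gives
    ∂L/∂y = 7 y,   ∂L/∂y' = y'.
Euler-Lagrange: y'' − 7 y = 0.
With k = sqrt(7), the general solution is
    y(x) = A cosh(sqrt(7) x) + B sinh(sqrt(7) x).
Fixed left endpoint y(0) = -5 ⇒ A = -5.
The right endpoint x = 4 is free, so the natural (transversality) condition is ∂L/∂y' |_{x=4} = 0, i.e. y'(4) = 0.
Compute y'(x) = A k sinh(k x) + B k cosh(k x), so
    y'(4) = A k sinh(k·4) + B k cosh(k·4) = 0
    ⇒ B = −A tanh(k·4) = 5 tanh(sqrt(7)·4).
Therefore the extremal is
    y(x) = −5 cosh(sqrt(7) x) + 5 tanh(sqrt(7)·4) sinh(sqrt(7) x).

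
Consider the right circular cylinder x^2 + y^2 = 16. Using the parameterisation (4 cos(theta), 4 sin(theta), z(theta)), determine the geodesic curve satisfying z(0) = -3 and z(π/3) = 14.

Parameterise the cylinder of radius R = 4 as
    r(θ) = (4 cos θ, 4 sin θ, z(θ)).
The arc-length element is
    ds = sqrt(16 + (dz/dθ)^2) dθ,
so the Lagrangian is L = sqrt(16 + z'^2).
L depends on z' only, not on z or θ, so ∂L/∂z = 0 and
    ∂L/∂z' = z' / sqrt(16 + z'^2).
The Euler-Lagrange equation gives
    d/dθ( z' / sqrt(16 + z'^2) ) = 0,
so z' is constant. Integrating once:
    z(θ) = a θ + b,
a helix on the cylinder (a straight line when the cylinder is unrolled). The constants a, b are determined by the endpoint conditions.
With endpoint conditions z(0) = -3 and z(π/3) = 14: from z(0) = b we get b = -3, and a·π/3 + -3 = 14 gives a = 51/π, so
    z(θ) = (51/π) θ − 3.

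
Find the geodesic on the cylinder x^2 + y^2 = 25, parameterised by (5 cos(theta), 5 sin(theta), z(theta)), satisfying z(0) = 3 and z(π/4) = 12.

Parameterise the cylinder of radius R = 5 as
    r(θ) = (5 cos θ, 5 sin θ, z(θ)).
The arc-length element is
    ds = sqrt(25 + (dz/dθ)^2) dθ,
so the Lagrangian is L = sqrt(25 + z'^2).
L depends on z' only, not on z or θ, so ∂L/∂z = 0 and
    ∂L/∂z' = z' / sqrt(25 + z'^2).
The Euler-Lagrange equation gives
    d/dθ( z' / sqrt(25 + z'^2) ) = 0,
so z' is constant. Integrating once:
    z(θ) = a θ + b,
a helix on the cylinder (a straight line when the cylinder is unrolled). The constants a, b are determined by the endpoint conditions.
With endpoint conditions z(0) = 3 and z(π/4) = 12: from z(0) = b we get b = 3, and a·π/4 + 3 = 12 gives a = 36/π, so
    z(θ) = (36/π) θ + 3.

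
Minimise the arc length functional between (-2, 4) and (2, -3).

Arc-length functional: J[y] = ∫ sqrt(1 + (y')^2) dx.
Lagrangian L = sqrt(1 + (y')^2) has no explicit y dependence, so ∂L/∂y = 0 and the Euler-Lagrange equation gives
    d/dx( y' / sqrt(1 + (y')^2) ) = 0  ⇒  y' / sqrt(1 + (y')^2) = const.
Hence y' is constant, so y(x) is affine.
Fitting the endpoints (-2, 4) and (2, -3):
    slope m = ((-3) − 4) / (2 − (-2)) = -7/4,
    intercept c = 4 − m·(-2) = 1/2.
Extremal: y(x) = (-7/4) x + 1/2.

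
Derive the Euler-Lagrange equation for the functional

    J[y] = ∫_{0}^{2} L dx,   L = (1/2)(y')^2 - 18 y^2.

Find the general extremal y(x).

The Lagrangian is L = (1/2)(y')^2 - 18 y^2.
∂L/∂y = -36y.
∂L/∂y' = y'.
The Euler-Lagrange equation d/dx(∂L/∂y') − ∂L/∂y = 0 becomes:
    y'' + 36 y = 0
General solution: y(x) = A sin(6x) + B cos(6x), where A and B are arbitrary constants fixed by the endpoint conditions.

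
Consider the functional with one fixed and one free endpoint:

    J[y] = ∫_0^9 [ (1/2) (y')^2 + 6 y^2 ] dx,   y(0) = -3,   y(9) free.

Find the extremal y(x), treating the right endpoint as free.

The Lagrangian L = (1/2) (y')^2 + 6 y^2 gives
    ∂L/∂y = 12 y,   ∂L/∂y' = y'.
Euler-Lagrange: y'' − 12 y = 0.
With k = sqrt(12), the general solution is
    y(x) = A cosh(sqrt(12) x) + B sinh(sqrt(12) x).
Fixed left endpoint y(0) = -3 ⇒ A = -3.
The right endpoint x = 9 is free, so the natural (transversality) condition is ∂L/∂y' |_{x=9} = 0, i.e. y'(9) = 0.
Compute y'(x) = A k sinh(k x) + B k cosh(k x), so
    y'(9) = A k sinh(k·9) + B k cosh(k·9) = 0
    ⇒ B = −A tanh(k·9) = 3 tanh(sqrt(12)·9).
Therefore the extremal is
    y(x) = −3 cosh(sqrt(12) x) + 3 tanh(sqrt(12)·9) sinh(sqrt(12) x).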